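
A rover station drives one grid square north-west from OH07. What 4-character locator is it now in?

NH98

Longitude square 0; −1 → -1, wraps to 9, carry into field.
Longitude field O = 14; −1 → 13 = N.
Latitude square 7; +1 → 8.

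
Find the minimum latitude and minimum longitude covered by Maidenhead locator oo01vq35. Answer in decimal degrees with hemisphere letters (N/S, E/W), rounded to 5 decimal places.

51.68750° N, 101.77500° E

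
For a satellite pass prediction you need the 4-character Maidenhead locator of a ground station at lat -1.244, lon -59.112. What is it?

Shift to the Maidenhead origin (180°W, 90°S): lon 120.89, lat 88.76.
Field: lon ⌊120.89/20⌋ = 6 → G; lat ⌊88.76/10⌋ = 8 → I.
Square: lon ⌊0.89/2⌋ = 0; lat ⌊8.76/1⌋ = 8.

GI08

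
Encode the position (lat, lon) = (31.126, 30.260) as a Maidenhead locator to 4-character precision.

Offset from 180°W / 90°S: lon 210.26°, lat 121.13°.
Field: 210.26/20 → 10 → K, 121.13/10 → 12 → M; chars KM.
Square: 10.26/2 → 5, 1.13/1 → 1; chars 51.

KM51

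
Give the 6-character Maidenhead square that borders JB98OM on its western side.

JB98nm

Longitude subsquare o = 14; −1 → 13 = n.
The latitude characters are unchanged.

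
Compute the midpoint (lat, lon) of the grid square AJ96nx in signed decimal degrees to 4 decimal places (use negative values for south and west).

Field A=0, J=9: +0·20° lon, +9·10° lat → SW at lon -180°, lat 0°.
Square 9, 6: +9·2° lon, +6·1° lat → SW at lon -162°, lat 6°.
Subsquare n=13, x=23: +13·0.0833333° lon, +23·0.0416667° lat → SW at lon -160.917°, lat 6.95833°.
Cell spans 0.0833333° lon × 0.0416667° lat. Centre is SW corner plus half of each.
latitude 6.9792, longitude -160.8750.

6.9792, -160.8750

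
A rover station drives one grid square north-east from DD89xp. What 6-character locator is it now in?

DD99aq

Longitude subsquare x = 23; +1 → 24, wraps to 0 = a, carry into square.
Longitude square 8; +1 → 9.
Latitude subsquare p = 15; +1 → 16 = q.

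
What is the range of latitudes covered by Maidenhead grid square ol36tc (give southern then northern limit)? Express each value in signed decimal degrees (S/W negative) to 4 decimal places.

26.0833, 26.1250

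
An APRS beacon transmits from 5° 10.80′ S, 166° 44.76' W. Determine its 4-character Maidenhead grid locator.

Offset from 180°W / 90°S: lon 13.25°, lat 84.82°.
Field (20°×10°, letters A–R): 13.25/20 → 0 → A, 84.82/10 → 8 → I; chars AI.
Square (2°×1°, digits 0–9): 13.25/2 → 6, 4.82/1 → 4; chars 64.

AI64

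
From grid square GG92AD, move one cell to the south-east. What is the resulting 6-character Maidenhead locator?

GG92bc

Longitude subsquare a = 0; +1 → 1 = b.
Latitude subsquare d = 3; −1 → 2 = c.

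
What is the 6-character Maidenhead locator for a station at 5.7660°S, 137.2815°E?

Shift to the Maidenhead origin (180°W, 90°S): lon 317.2815, lat 84.2340.
Field: 317.2815/20 → 15 → P, 84.2340/10 → 8 → I; chars PI.
Square: 17.2815/2 → 8, 4.2340/1 → 4; chars 84.
Subsquare: 1.2815/0.0833333 → 15 → p, 0.2340/0.0416667 → 5 → f; chars pf.

PI84pf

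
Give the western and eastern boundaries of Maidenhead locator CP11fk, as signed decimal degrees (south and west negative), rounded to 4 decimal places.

-137.5833, -137.5000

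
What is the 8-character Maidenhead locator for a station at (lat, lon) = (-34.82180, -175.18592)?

AF25je72

Add 180° to longitude and 90° to latitude: 4.81408, 55.17820.
Field (20°×10°, letters A–R): 4.81408/20 → 0 → A, 55.17820/10 → 5 → F; chars AF.
Square (2°×1°, digits 0–9): 4.81408/2 → 2, 5.17820/1 → 5; chars 25.
Subsquare (5′×2.5′, letters a–x): 0.81408/0.0833333 → 9 → j, 0.17820/0.0416667 → 4 → e; chars je.
Extended square (30″×15″, digits 0–9): 0.06408/0.00833333 → 7, 0.01153/0.00416667 → 2; chars 72.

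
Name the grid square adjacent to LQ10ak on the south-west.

LQ00xj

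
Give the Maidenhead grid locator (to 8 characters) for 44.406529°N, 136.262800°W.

CN14uj87

Add 180° to longitude and 90° to latitude: 43.73720, 134.40653.
Field: lon ⌊43.73720/20⌋ = 2 → C; lat ⌊134.40653/10⌋ = 13 → N.
Square: lon ⌊3.73720/2⌋ = 1; lat ⌊4.40653/1⌋ = 4.
Subsquare: lon ⌊1.73720/0.0833333⌋ = 20 → u; lat ⌊0.40653/0.0416667⌋ = 9 → j.
Extended square: lon ⌊0.07053/0.00833333⌋ = 8; lat ⌊0.03153/0.00416667⌋ = 7.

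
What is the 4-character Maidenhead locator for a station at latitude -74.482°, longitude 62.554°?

MB15

Shift to the Maidenhead origin (180°W, 90°S): lon 242.55, lat 15.52.
Field: lon ⌊242.55/20⌋ = 12 → M; lat ⌊15.52/10⌋ = 1 → B.
Square: lon ⌊2.55/2⌋ = 1; lat ⌊5.52/1⌋ = 5.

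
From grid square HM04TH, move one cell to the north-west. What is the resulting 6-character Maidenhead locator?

HM04si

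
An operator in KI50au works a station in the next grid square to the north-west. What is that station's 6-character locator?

Longitude subsquare a = 0; −1 → -1, wraps to 23 = x, carry into square.
Longitude square 5; −1 → 4.
Latitude subsquare u = 20; +1 → 21 = v.

KI40xv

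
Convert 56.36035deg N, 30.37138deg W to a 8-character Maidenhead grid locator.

Shift to the Maidenhead origin (180°W, 90°S): lon 149.62862, lat 146.36035.
Field: lon ⌊149.62862/20⌋ = 7 → H; lat ⌊146.36035/10⌋ = 14 → O.
Square: lon ⌊9.62862/2⌋ = 4; lat ⌊6.36035/1⌋ = 6.
Subsquare: lon ⌊1.62862/0.0833333⌋ = 19 → t; lat ⌊0.36035/0.0416667⌋ = 8 → i.
Extended square: lon ⌊0.04529/0.00833333⌋ = 5; lat ⌊0.02702/0.00416667⌋ = 6.

HO46ti56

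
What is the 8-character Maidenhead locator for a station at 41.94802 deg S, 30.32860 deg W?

Offset from 180°W / 90°S: lon 149.67140°, lat 48.05198°.
Field: 149.67140/20 → 7 → H, 48.05198/10 → 4 → E; chars HE.
Square: 9.67140/2 → 4, 8.05198/1 → 8; chars 48.
Subsquare: 1.67140/0.0833333 → 20 → u, 0.05198/0.0416667 → 1 → b; chars ub.
Extended square: 0.00473/0.00833333 → 0, 0.01031/0.00416667 → 2; chars 02.

HE48ub02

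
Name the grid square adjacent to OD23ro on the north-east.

OD23sp

Longitude subsquare r = 17; +1 → 18 = s.
Latitude subsquare o = 14; +1 → 15 = p.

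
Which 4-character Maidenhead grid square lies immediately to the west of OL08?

Longitude square 0; −1 → -1, wraps to 9, carry into field.
Longitude field O = 14; −1 → 13 = N.
The latitude characters are unchanged.

NL98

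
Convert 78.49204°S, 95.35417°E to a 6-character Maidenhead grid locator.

NB71qm

Shift to the Maidenhead origin (180°W, 90°S): lon 275.3542, lat 11.5080.
Field: 275.3542/20 → 13 → N, 11.5080/10 → 1 → B; chars NB.
Square: 15.3542/2 → 7, 1.5080/1 → 1; chars 71.
Subsquare: 1.3542/0.0833333 → 16 → q, 0.5080/0.0416667 → 12 → m; chars qm.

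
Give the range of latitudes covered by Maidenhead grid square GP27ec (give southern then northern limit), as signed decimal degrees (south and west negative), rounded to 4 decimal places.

67.0833, 67.1250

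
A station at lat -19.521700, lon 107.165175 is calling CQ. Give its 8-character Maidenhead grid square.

Offset from 180°W / 90°S: lon 287.16517°, lat 70.47830°.
Field: 287.16517/20 → 14 → O, 70.47830/10 → 7 → H; chars OH.
Square: 7.16517/2 → 3, 0.47830/1 → 0; chars 30.
Subsquare: 1.16517/0.0833333 → 13 → n, 0.47830/0.0416667 → 11 → l; chars nl.
Extended square: 0.08184/0.00833333 → 9, 0.01997/0.00416667 → 4; chars 94.

OH30nl94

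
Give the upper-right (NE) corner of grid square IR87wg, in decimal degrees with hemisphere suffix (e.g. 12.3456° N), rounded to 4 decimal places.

87.2917° N, 2.0833° W

Field I=8, R=17: +8·20° lon, +17·10° lat → SW at lon -20°, lat 80°.
Square 8, 7: +8·2° lon, +7·1° lat → SW at lon -4°, lat 87°.
Subsquare w=22, g=6: +22·0.0833333° lon, +6·0.0416667° lat → SW at lon -2.16667°, lat 87.25°.
Cell spans 0.0833333° lon × 0.0416667° lat. NE corner is SW corner plus one full cell.
latitude 87.2917° N, longitude 2.0833° W.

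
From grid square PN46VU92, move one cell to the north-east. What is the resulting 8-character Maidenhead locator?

Longitude extended square 9; +1 → 10, wraps to 0, carry into subsquare.
Longitude subsquare v = 21; +1 → 22 = w.
Latitude extended square 2; +1 → 3.

PN46wu03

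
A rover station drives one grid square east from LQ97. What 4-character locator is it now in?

MQ07

Longitude square 9; +1 → 10, wraps to 0, carry into field.
Longitude field L = 11; +1 → 12 = M.
The latitude characters are unchanged.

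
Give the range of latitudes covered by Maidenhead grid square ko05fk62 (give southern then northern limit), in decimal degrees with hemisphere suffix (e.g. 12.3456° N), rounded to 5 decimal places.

55.42500° N, 55.42917° N

Field K=10, O=14: +10·20° lon, +14·10° lat → SW at lon 20°, lat 50°.
Square 0, 5: +0·2° lon, +5·1° lat → SW at lon 20°, lat 55°.
Subsquare f=5, k=10: +5·0.0833333° lon, +10·0.0416667° lat → SW at lon 20.4167°, lat 55.4167°.
Extended square 6, 2: +6·0.00833333° lon, +2·0.00416667° lat → SW at lon 20.4667°, lat 55.425°.
Cell spans 0.00833333° lon × 0.00416667° lat.
south 55.42500° N, north 55.42917° N.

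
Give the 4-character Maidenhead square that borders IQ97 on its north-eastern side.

Longitude square 9; +1 → 10, wraps to 0, carry into field.
Longitude field I = 8; +1 → 9 = J.
Latitude square 7; +1 → 8.

JQ08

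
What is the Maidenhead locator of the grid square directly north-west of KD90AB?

KD80xc

Longitude subsquare a = 0; −1 → -1, wraps to 23 = x, carry into square.
Longitude square 9; −1 → 8.
Latitude subsquare b = 1; +1 → 2 = c.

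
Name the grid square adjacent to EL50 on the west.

Longitude square 5; −1 → 4.
The latitude characters are unchanged.

EL40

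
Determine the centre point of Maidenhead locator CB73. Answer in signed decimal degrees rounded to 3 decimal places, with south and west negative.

Field C=2, B=1: +2·20° lon, +1·10° lat → SW at lon -140°, lat -80°.
Square 7, 3: +7·2° lon, +3·1° lat → SW at lon -126°, lat -77°.
Cell spans 2° lon × 1° lat. Centre is SW corner plus half of each.
latitude -76.500, longitude -125.000.

-76.500, -125.000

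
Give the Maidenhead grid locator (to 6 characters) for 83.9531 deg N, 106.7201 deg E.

Add 180° to longitude and 90° to latitude: 286.7201, 173.9531.
Field (20°×10°, letters A–R): 286.7201/20 → 14 → O, 173.9531/10 → 17 → R; chars OR.
Square (2°×1°, digits 0–9): 6.7201/2 → 3, 3.9531/1 → 3; chars 33.
Subsquare (5′×2.5′, letters a–x): 0.7201/0.0833333 → 8 → i, 0.9531/0.0416667 → 22 → w; chars iw.

OR33iw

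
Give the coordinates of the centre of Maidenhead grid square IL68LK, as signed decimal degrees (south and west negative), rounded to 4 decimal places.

28.4375, -7.0417

Field I=8, L=11: +8·20° lon, +11·10° lat → SW at lon -20°, lat 20°.
Square 6, 8: +6·2° lon, +8·1° lat → SW at lon -8°, lat 28°.
Subsquare l=11, k=10: +11·0.0833333° lon, +10·0.0416667° lat → SW at lon -7.08333°, lat 28.4167°.
Cell spans 0.0833333° lon × 0.0416667° lat. Centre is SW corner plus half of each.
latitude 28.4375, longitude -7.0417.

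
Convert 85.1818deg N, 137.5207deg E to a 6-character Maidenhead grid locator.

Shift to the Maidenhead origin (180°W, 90°S): lon 317.5207, lat 175.1818.
Field: lon ⌊317.5207/20⌋ = 15 → P; lat ⌊175.1818/10⌋ = 17 → R.
Square: lon ⌊17.5207/2⌋ = 8; lat ⌊5.1818/1⌋ = 5.
Subsquare: lon ⌊1.5207/0.0833333⌋ = 18 → s; lat ⌊0.1818/0.0416667⌋ = 4 → e.

PR85se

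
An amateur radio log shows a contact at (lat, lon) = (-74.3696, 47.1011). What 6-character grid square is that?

Offset from 180°W / 90°S: lon 227.1011°, lat 15.6304°.
Field: lon ⌊227.1011/20⌋ = 11 → L; lat ⌊15.6304/10⌋ = 1 → B.
Square: lon ⌊7.1011/2⌋ = 3; lat ⌊5.6304/1⌋ = 5.
Subsquare: lon ⌊1.1011/0.0833333⌋ = 13 → n; lat ⌊0.6304/0.0416667⌋ = 15 → p.

LB35np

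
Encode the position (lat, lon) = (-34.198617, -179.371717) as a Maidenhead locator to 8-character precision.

AF05ht52

Offset from 180°W / 90°S: lon 0.62828°, lat 55.80138°.
Field: 0.62828/20 → 0 → A, 55.80138/10 → 5 → F; chars AF.
Square: 0.62828/2 → 0, 5.80138/1 → 5; chars 05.
Subsquare: 0.62828/0.0833333 → 7 → h, 0.80138/0.0416667 → 19 → t; chars ht.
Extended square: 0.04495/0.00833333 → 5, 0.00972/0.00416667 → 2; chars 52.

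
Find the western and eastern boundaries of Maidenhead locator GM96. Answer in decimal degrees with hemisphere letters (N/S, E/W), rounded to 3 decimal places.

Field G=6, M=12: +6·20° lon, +12·10° lat → SW at lon -60°, lat 30°.
Square 9, 6: +9·2° lon, +6·1° lat → SW at lon -42°, lat 36°.
Cell spans 2° lon × 1° lat.
west 42.000° W, east 40.000° W.

42.000° W, 40.000° W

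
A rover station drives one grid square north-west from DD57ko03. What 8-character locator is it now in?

DD57jo94

Longitude extended square 0; −1 → -1, wraps to 9, carry into subsquare.
Longitude subsquare k = 10; −1 → 9 = j.
Latitude extended square 3; +1 → 4.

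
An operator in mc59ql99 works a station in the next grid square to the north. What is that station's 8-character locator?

MC59qm90

Latitude extended square 9; +1 → 10, wraps to 0, carry into subsquare.
Latitude subsquare l = 11; +1 → 12 = m.
The longitude characters are unchanged.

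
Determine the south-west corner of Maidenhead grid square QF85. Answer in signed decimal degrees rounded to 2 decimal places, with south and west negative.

-35.00, 156.00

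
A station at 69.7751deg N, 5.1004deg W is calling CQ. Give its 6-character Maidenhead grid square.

IP79ks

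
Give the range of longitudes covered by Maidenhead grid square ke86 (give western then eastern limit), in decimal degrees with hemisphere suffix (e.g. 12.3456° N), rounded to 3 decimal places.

36.000° E, 38.000° E

Field K=10, E=4: +10·20° lon, +4·10° lat → SW at lon 20°, lat -50°.
Square 8, 6: +8·2° lon, +6·1° lat → SW at lon 36°, lat -44°.
Cell spans 2° lon × 1° lat.
west 36.000° E, east 38.000° E.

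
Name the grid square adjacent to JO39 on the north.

Latitude square 9; +1 → 10, wraps to 0, carry into field.
Latitude field O = 14; +1 → 15 = P.
The longitude characters are unchanged.

JP30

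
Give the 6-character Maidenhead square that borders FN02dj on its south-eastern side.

Longitude subsquare d = 3; +1 → 4 = e.
Latitude subsquare j = 9; −1 → 8 = i.

FN02ei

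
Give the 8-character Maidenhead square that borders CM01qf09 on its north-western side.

CM01pg90

Longitude extended square 0; −1 → -1, wraps to 9, carry into subsquare.
Longitude subsquare q = 16; −1 → 15 = p.
Latitude extended square 9; +1 → 10, wraps to 0, carry into subsquare.
Latitude subsquare f = 5; +1 → 6 = g.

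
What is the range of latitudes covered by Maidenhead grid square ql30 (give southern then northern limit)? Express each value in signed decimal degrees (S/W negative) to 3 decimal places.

20.000, 21.000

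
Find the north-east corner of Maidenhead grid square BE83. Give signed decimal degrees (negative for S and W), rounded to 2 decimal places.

-46.00, -142.00

Field B=1, E=4: +1·20° lon, +4·10° lat → SW at lon -160°, lat -50°.
Square 8, 3: +8·2° lon, +3·1° lat → SW at lon -144°, lat -47°.
Cell spans 2° lon × 1° lat. NE corner is SW corner plus one full cell.
latitude -46.00, longitude -142.00.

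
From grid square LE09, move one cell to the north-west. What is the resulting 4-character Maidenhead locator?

KF90

Longitude square 0; −1 → -1, wraps to 9, carry into field.
Longitude field L = 11; −1 → 10 = K.
Latitude square 9; +1 → 10, wraps to 0, carry into field.
Latitude field E = 4; +1 → 5 = F.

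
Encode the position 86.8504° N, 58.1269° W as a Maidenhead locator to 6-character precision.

Offset from 180°W / 90°S: lon 121.8731°, lat 176.8504°.
Field (20°×10°, letters A–R): 121.8731/20 → 6 → G, 176.8504/10 → 17 → R; chars GR.
Square (2°×1°, digits 0–9): 1.8731/2 → 0, 6.8504/1 → 6; chars 06.
Subsquare (5′×2.5′, letters a–x): 1.8731/0.0833333 → 22 → w, 0.8504/0.0416667 → 20 → u; chars wu.

GR06wu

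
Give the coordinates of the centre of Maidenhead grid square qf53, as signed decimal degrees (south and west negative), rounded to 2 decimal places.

-36.50, 151.00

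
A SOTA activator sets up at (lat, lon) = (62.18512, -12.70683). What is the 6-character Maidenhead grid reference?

Offset from 180°W / 90°S: lon 167.2932°, lat 152.1851°.
Field: lon ⌊167.2932/20⌋ = 8 → I; lat ⌊152.1851/10⌋ = 15 → P.
Square: lon ⌊7.2932/2⌋ = 3; lat ⌊2.1851/1⌋ = 2.
Subsquare: lon ⌊1.2932/0.0833333⌋ = 15 → p; lat ⌊0.1851/0.0416667⌋ = 4 → e.

IP32pe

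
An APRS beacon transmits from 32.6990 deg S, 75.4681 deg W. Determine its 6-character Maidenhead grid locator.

FF27gh

Add 180° to longitude and 90° to latitude: 104.5319, 57.3010.
Field (20°×10°, letters A–R): lon ⌊104.5319/20⌋ = 5 → F; lat ⌊57.3010/10⌋ = 5 → F.
Square (2°×1°, digits 0–9): lon ⌊4.5319/2⌋ = 2; lat ⌊7.3010/1⌋ = 7.
Subsquare (5′×2.5′, letters a–x): lon ⌊0.5319/0.0833333⌋ = 6 → g; lat ⌊0.3010/0.0416667⌋ = 7 → h.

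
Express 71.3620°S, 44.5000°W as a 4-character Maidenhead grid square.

GB78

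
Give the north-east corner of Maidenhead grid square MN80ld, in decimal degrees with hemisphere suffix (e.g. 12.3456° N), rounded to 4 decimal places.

40.1667° N, 77.0000° E

Field M=12, N=13: +12·20° lon, +13·10° lat → SW at lon 60°, lat 40°.
Square 8, 0: +8·2° lon, +0·1° lat → SW at lon 76°, lat 40°.
Subsquare l=11, d=3: +11·0.0833333° lon, +3·0.0416667° lat → SW at lon 76.9167°, lat 40.125°.
Cell spans 0.0833333° lon × 0.0416667° lat. NE corner is SW corner plus one full cell.
latitude 40.1667° N, longitude 77.0000° E.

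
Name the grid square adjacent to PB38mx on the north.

Latitude subsquare x = 23; +1 → 24, wraps to 0 = a, carry into square.
Latitude square 8; +1 → 9.
The longitude characters are unchanged.

PB39ma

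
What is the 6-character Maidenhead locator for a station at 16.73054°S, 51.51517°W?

GH43fg

Add 180° to longitude and 90° to latitude: 128.4848, 73.2695.
Field: 128.4848/20 → 6 → G, 73.2695/10 → 7 → H; chars GH.
Square: 8.4848/2 → 4, 3.2695/1 → 3; chars 43.
Subsquare: 0.4848/0.0833333 → 5 → f, 0.2695/0.0416667 → 6 → g; chars fg.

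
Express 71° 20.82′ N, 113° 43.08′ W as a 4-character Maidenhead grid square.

DQ31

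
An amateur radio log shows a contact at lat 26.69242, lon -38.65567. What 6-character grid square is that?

HL06qq

Add 180° to longitude and 90° to latitude: 141.3443, 116.6924.
Field: lon ⌊141.3443/20⌋ = 7 → H; lat ⌊116.6924/10⌋ = 11 → L.
Square: lon ⌊1.3443/2⌋ = 0; lat ⌊6.6924/1⌋ = 6.
Subsquare: lon ⌊1.3443/0.0833333⌋ = 16 → q; lat ⌊0.6924/0.0416667⌋ = 16 → q.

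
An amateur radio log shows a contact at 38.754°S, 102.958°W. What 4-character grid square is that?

DF81

Add 180° to longitude and 90° to latitude: 77.04, 51.25.
Field: 77.04/20 → 3 → D, 51.25/10 → 5 → F; chars DF.
Square: 17.04/2 → 8, 1.25/1 → 1; chars 81.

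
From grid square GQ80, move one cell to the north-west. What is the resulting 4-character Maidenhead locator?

GQ71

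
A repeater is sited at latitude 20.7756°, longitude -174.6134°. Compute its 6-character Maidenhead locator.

AL20qs

Shift to the Maidenhead origin (180°W, 90°S): lon 5.3866, lat 110.7756.
Field: 5.3866/20 → 0 → A, 110.7756/10 → 11 → L; chars AL.
Square: 5.3866/2 → 2, 0.7756/1 → 0; chars 20.
Subsquare: 1.3866/0.0833333 → 16 → q, 0.7756/0.0416667 → 18 → s; chars qs.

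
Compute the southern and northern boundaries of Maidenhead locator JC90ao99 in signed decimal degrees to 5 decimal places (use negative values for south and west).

-69.37917, -69.37500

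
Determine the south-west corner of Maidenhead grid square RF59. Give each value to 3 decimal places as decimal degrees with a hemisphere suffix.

31.000° S, 170.000° E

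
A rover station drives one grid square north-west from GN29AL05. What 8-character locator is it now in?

Longitude extended square 0; −1 → -1, wraps to 9, carry into subsquare.
Longitude subsquare a = 0; −1 → -1, wraps to 23 = x, carry into square.
Longitude square 2; −1 → 1.
Latitude extended square 5; +1 → 6.

GN19xl96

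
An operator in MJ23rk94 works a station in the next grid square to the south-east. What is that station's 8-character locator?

MJ23sk03

Longitude extended square 9; +1 → 10, wraps to 0, carry into subsquare.
Longitude subsquare r = 17; +1 → 18 = s.
Latitude extended square 4; −1 → 3.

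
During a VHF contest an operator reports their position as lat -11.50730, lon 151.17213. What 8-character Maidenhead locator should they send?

Shift to the Maidenhead origin (180°W, 90°S): lon 331.17213, lat 78.49270.
Field (20°×10°, letters A–R): 331.17213/20 → 16 → Q, 78.49270/10 → 7 → H; chars QH.
Square (2°×1°, digits 0–9): 11.17213/2 → 5, 8.49270/1 → 8; chars 58.
Subsquare (5′×2.5′, letters a–x): 1.17213/0.0833333 → 14 → o, 0.49270/0.0416667 → 11 → l; chars ol.
Extended square (30″×15″, digits 0–9): 0.00546/0.00833333 → 0, 0.03437/0.00416667 → 8; chars 08.

QH58ol08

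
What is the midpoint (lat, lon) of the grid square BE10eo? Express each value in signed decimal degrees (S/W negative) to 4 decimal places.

Field B=1, E=4: +1·20° lon, +4·10° lat → SW at lon -160°, lat -50°.
Square 1, 0: +1·2° lon, +0·1° lat → SW at lon -158°, lat -50°.
Subsquare e=4, o=14: +4·0.0833333° lon, +14·0.0416667° lat → SW at lon -157.667°, lat -49.4167°.
Cell spans 0.0833333° lon × 0.0416667° lat. Centre is SW corner plus half of each.
latitude -49.3958, longitude -157.6250.

-49.3958, -157.6250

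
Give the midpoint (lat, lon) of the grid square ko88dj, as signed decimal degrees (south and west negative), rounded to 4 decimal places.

58.3958, 36.2917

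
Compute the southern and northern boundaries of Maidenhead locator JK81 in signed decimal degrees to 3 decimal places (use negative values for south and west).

Field J=9, K=10: +9·20° lon, +10·10° lat → SW at lon 0°, lat 10°.
Square 8, 1: +8·2° lon, +1·1° lat → SW at lon 16°, lat 11°.
Cell spans 2° lon × 1° lat.
south 11.000, north 12.000.

11.000, 12.000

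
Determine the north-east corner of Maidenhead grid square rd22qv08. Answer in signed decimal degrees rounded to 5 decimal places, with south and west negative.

-57.08750, 165.34167

Field R=17, D=3: +17·20° lon, +3·10° lat → SW at lon 160°, lat -60°.
Square 2, 2: +2·2° lon, +2·1° lat → SW at lon 164°, lat -58°.
Subsquare q=16, v=21: +16·0.0833333° lon, +21·0.0416667° lat → SW at lon 165.333°, lat -57.125°.
Extended square 0, 8: +0·0.00833333° lon, +8·0.00416667° lat → SW at lon 165.333°, lat -57.0917°.
Cell spans 0.00833333° lon × 0.00416667° lat. NE corner is SW corner plus one full cell.
latitude -57.08750, longitude 165.34167.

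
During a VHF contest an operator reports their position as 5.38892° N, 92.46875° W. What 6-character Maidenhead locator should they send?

Shift to the Maidenhead origin (180°W, 90°S): lon 87.5312, lat 95.3889.
Field: 87.5312/20 → 4 → E, 95.3889/10 → 9 → J; chars EJ.
Square: 7.5312/2 → 3, 5.3889/1 → 5; chars 35.
Subsquare: 1.5312/0.0833333 → 18 → s, 0.3889/0.0416667 → 9 → j; chars sj.

EJ35sj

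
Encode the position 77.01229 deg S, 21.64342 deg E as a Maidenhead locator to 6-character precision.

Add 180° to longitude and 90° to latitude: 201.6434, 12.9877.
Field: lon ⌊201.6434/20⌋ = 10 → K; lat ⌊12.9877/10⌋ = 1 → B.
Square: lon ⌊1.6434/2⌋ = 0; lat ⌊2.9877/1⌋ = 2.
Subsquare: lon ⌊1.6434/0.0833333⌋ = 19 → t; lat ⌊0.9877/0.0416667⌋ = 23 → x.

KB02tx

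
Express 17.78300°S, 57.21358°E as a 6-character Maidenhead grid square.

LH82of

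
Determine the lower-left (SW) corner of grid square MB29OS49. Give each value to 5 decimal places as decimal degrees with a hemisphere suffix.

Field M=12, B=1: +12·20° lon, +1·10° lat → SW at lon 60°, lat -80°.
Square 2, 9: +2·2° lon, +9·1° lat → SW at lon 64°, lat -71°.
Subsquare o=14, s=18: +14·0.0833333° lon, +18·0.0416667° lat → SW at lon 65.1667°, lat -70.25°.
Extended square 4, 9: +4·0.00833333° lon, +9·0.00416667° lat → SW at lon 65.2°, lat -70.2125°.
latitude 70.21250° S, longitude 65.20000° E.

70.21250° S, 65.20000° E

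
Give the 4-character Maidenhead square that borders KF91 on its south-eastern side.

LF00

Longitude square 9; +1 → 10, wraps to 0, carry into field.
Longitude field K = 10; +1 → 11 = L.
Latitude square 1; −1 → 0.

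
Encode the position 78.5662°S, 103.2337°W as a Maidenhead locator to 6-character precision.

Shift to the Maidenhead origin (180°W, 90°S): lon 76.7663, lat 11.4338.
Field (20°×10°, letters A–R): 76.7663/20 → 3 → D, 11.4338/10 → 1 → B; chars DB.
Square (2°×1°, digits 0–9): 16.7663/2 → 8, 1.4338/1 → 1; chars 81.
Subsquare (5′×2.5′, letters a–x): 0.7663/0.0833333 → 9 → j, 0.4338/0.0416667 → 10 → k; chars jk.

DB81jk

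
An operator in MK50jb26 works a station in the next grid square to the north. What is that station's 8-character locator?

Latitude extended square 6; +1 → 7.
The longitude characters are unchanged.

MK50jb27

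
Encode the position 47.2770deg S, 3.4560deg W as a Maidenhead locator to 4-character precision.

Offset from 180°W / 90°S: lon 176.54°, lat 42.72°.
Field: lon ⌊176.54/20⌋ = 8 → I; lat ⌊42.72/10⌋ = 4 → E.
Square: lon ⌊16.54/2⌋ = 8; lat ⌊2.72/1⌋ = 2.

IE82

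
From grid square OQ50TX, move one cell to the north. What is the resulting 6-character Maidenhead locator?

OQ51ta

Latitude subsquare x = 23; +1 → 24, wraps to 0 = a, carry into square.
Latitude square 0; +1 → 1.
The longitude characters are unchanged.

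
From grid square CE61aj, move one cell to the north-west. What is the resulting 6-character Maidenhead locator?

CE51xk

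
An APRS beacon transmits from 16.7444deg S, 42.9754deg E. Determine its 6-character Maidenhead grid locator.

LH13lg

Offset from 180°W / 90°S: lon 222.9754°, lat 73.2556°.
Field: 222.9754/20 → 11 → L, 73.2556/10 → 7 → H; chars LH.
Square: 2.9754/2 → 1, 3.2556/1 → 3; chars 13.
Subsquare: 0.9754/0.0833333 → 11 → l, 0.2556/0.0416667 → 6 → g; chars lg.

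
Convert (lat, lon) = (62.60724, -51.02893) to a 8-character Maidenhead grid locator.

GP42lo65

Shift to the Maidenhead origin (180°W, 90°S): lon 128.97107, lat 152.60724.
Field: lon ⌊128.97107/20⌋ = 6 → G; lat ⌊152.60724/10⌋ = 15 → P.
Square: lon ⌊8.97107/2⌋ = 4; lat ⌊2.60724/1⌋ = 2.
Subsquare: lon ⌊0.97107/0.0833333⌋ = 11 → l; lat ⌊0.60724/0.0416667⌋ = 14 → o.
Extended square: lon ⌊0.05440/0.00833333⌋ = 6; lat ⌊0.02391/0.00416667⌋ = 5.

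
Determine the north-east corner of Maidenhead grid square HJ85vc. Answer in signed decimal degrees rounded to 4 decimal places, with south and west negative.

5.1250, -22.1667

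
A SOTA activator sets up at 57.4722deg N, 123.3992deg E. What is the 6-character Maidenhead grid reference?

Shift to the Maidenhead origin (180°W, 90°S): lon 303.3992, lat 147.4722.
Field: 303.3992/20 → 15 → P, 147.4722/10 → 14 → O; chars PO.
Square: 3.3992/2 → 1, 7.4722/1 → 7; chars 17.
Subsquare: 1.3992/0.0833333 → 16 → q, 0.4722/0.0416667 → 11 → l; chars ql.

PO17ql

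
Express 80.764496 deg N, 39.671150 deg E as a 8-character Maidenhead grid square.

Add 180° to longitude and 90° to latitude: 219.67115, 170.76450.
Field: 219.67115/20 → 10 → K, 170.76450/10 → 17 → R; chars KR.
Square: 19.67115/2 → 9, 0.76450/1 → 0; chars 90.
Subsquare: 1.67115/0.0833333 → 20 → u, 0.76450/0.0416667 → 18 → s; chars us.
Extended square: 0.00448/0.00833333 → 0, 0.01450/0.00416667 → 3; chars 03.

KR90us03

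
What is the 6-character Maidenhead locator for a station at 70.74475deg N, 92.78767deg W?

EQ30or

Add 180° to longitude and 90° to latitude: 87.2123, 160.7448.
Field: lon ⌊87.2123/20⌋ = 4 → E; lat ⌊160.7448/10⌋ = 16 → Q.
Square: lon ⌊7.2123/2⌋ = 3; lat ⌊0.7448/1⌋ = 0.
Subsquare: lon ⌊1.2123/0.0833333⌋ = 14 → o; lat ⌊0.7448/0.0416667⌋ = 17 → r.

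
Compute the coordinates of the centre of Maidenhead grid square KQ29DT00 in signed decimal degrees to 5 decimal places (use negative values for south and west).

Field K=10, Q=16: +10·20° lon, +16·10° lat → SW at lon 20°, lat 70°.
Square 2, 9: +2·2° lon, +9·1° lat → SW at lon 24°, lat 79°.
Subsquare d=3, t=19: +3·0.0833333° lon, +19·0.0416667° lat → SW at lon 24.25°, lat 79.7917°.
Extended square 0, 0: +0·0.00833333° lon, +0·0.00416667° lat → SW at lon 24.25°, lat 79.7917°.
Cell spans 0.00833333° lon × 0.00416667° lat. Centre is SW corner plus half of each.
latitude 79.79375, longitude 24.25417.

79.79375, 24.25417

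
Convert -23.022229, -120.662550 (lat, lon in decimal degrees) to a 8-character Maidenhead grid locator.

CG96qx04

Offset from 180°W / 90°S: lon 59.33745°, lat 66.97777°.
Field (20°×10°, letters A–R): lon ⌊59.33745/20⌋ = 2 → C; lat ⌊66.97777/10⌋ = 6 → G.
Square (2°×1°, digits 0–9): lon ⌊19.33745/2⌋ = 9; lat ⌊6.97777/1⌋ = 6.
Subsquare (5′×2.5′, letters a–x): lon ⌊1.33745/0.0833333⌋ = 16 → q; lat ⌊0.97777/0.0416667⌋ = 23 → x.
Extended square (30″×15″, digits 0–9): lon ⌊0.00412/0.00833333⌋ = 0; lat ⌊0.01944/0.00416667⌋ = 4.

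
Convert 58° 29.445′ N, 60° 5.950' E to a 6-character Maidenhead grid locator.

MO08bl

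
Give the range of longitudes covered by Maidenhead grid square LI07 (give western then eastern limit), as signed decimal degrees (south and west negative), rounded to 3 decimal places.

Field L=11, I=8: +11·20° lon, +8·10° lat → SW at lon 40°, lat -10°.
Square 0, 7: +0·2° lon, +7·1° lat → SW at lon 40°, lat -3°.
Cell spans 2° lon × 1° lat.
west 40.000, east 42.000.

40.000, 42.000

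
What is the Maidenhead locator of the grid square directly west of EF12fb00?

EF12eb90

Longitude extended square 0; −1 → -1, wraps to 9, carry into subsquare.
Longitude subsquare f = 5; −1 → 4 = e.
The latitude characters are unchanged.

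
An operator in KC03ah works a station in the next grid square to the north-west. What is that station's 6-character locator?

JC93xi

Longitude subsquare a = 0; −1 → -1, wraps to 23 = x, carry into square.
Longitude square 0; −1 → -1, wraps to 9, carry into field.
Longitude field K = 10; −1 → 9 = J.
Latitude subsquare h = 7; +1 → 8 = i.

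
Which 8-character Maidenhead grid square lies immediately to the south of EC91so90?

Latitude extended square 0; −1 → -1, wraps to 9, carry into subsquare.
Latitude subsquare o = 14; −1 → 13 = n.
The longitude characters are unchanged.

EC91sn99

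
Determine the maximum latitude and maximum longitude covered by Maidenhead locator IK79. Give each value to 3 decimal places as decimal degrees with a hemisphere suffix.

20.000° N, 4.000° W

Field I=8, K=10: +8·20° lon, +10·10° lat → SW at lon -20°, lat 10°.
Square 7, 9: +7·2° lon, +9·1° lat → SW at lon -6°, lat 19°.
Cell spans 2° lon × 1° lat. NE corner is SW corner plus one full cell.
latitude 20.000° N, longitude 4.000° W.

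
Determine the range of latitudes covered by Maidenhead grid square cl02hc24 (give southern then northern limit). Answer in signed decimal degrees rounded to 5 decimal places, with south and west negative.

22.10000, 22.10417

Field C=2, L=11: +2·20° lon, +11·10° lat → SW at lon -140°, lat 20°.
Square 0, 2: +0·2° lon, +2·1° lat → SW at lon -140°, lat 22°.
Subsquare h=7, c=2: +7·0.0833333° lon, +2·0.0416667° lat → SW at lon -139.417°, lat 22.0833°.
Extended square 2, 4: +2·0.00833333° lon, +4·0.00416667° lat → SW at lon -139.4°, lat 22.1°.
Cell spans 0.00833333° lon × 0.00416667° lat.
south 22.10000, north 22.10417.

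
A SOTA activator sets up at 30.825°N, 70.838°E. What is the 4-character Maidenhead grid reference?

MM50

Offset from 180°W / 90°S: lon 250.84°, lat 120.83°.
Field: 250.84/20 → 12 → M, 120.83/10 → 12 → M; chars MM.
Square: 10.84/2 → 5, 0.83/1 → 0; chars 50.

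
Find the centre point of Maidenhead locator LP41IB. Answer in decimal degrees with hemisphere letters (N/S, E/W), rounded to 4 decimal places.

61.0625° N, 48.7083° E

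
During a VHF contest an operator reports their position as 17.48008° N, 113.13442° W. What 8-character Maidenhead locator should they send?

DK37kl35

Shift to the Maidenhead origin (180°W, 90°S): lon 66.86558, lat 107.48008.
Field (20°×10°, letters A–R): 66.86558/20 → 3 → D, 107.48008/10 → 10 → K; chars DK.
Square (2°×1°, digits 0–9): 6.86558/2 → 3, 7.48008/1 → 7; chars 37.
Subsquare (5′×2.5′, letters a–x): 0.86558/0.0833333 → 10 → k, 0.48008/0.0416667 → 11 → l; chars kl.
Extended square (30″×15″, digits 0–9): 0.03225/0.00833333 → 3, 0.02175/0.00416667 → 5; chars 35.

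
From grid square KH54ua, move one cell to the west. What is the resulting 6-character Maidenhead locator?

KH54ta

Longitude subsquare u = 20; −1 → 19 = t.
The latitude characters are unchanged.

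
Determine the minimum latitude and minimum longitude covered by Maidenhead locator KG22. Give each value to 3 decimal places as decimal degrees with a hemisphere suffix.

Field K=10, G=6: +10·20° lon, +6·10° lat → SW at lon 20°, lat -30°.
Square 2, 2: +2·2° lon, +2·1° lat → SW at lon 24°, lat -28°.
latitude 28.000° S, longitude 24.000° E.

28.000° S, 24.000° E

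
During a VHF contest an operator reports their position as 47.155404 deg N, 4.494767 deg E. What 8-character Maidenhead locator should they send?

Shift to the Maidenhead origin (180°W, 90°S): lon 184.49477, lat 137.15540.
Field: lon ⌊184.49477/20⌋ = 9 → J; lat ⌊137.15540/10⌋ = 13 → N.
Square: lon ⌊4.49477/2⌋ = 2; lat ⌊7.15540/1⌋ = 7.
Subsquare: lon ⌊0.49477/0.0833333⌋ = 5 → f; lat ⌊0.15540/0.0416667⌋ = 3 → d.
Extended square: lon ⌊0.07810/0.00833333⌋ = 9; lat ⌊0.03040/0.00416667⌋ = 7.

JN27fd97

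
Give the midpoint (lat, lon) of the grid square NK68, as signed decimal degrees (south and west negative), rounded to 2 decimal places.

Field N=13, K=10: +13·20° lon, +10·10° lat → SW at lon 80°, lat 10°.
Square 6, 8: +6·2° lon, +8·1° lat → SW at lon 92°, lat 18°.
Cell spans 2° lon × 1° lat. Centre is SW corner plus half of each.
latitude 18.50, longitude 93.00.

18.50, 93.00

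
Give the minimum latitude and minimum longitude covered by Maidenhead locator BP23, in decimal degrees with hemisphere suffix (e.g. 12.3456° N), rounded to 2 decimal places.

63.00° N, 156.00° W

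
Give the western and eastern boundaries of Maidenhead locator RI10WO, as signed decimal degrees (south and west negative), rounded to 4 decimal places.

163.8333, 163.9167

Field R=17, I=8: +17·20° lon, +8·10° lat → SW at lon 160°, lat -10°.
Square 1, 0: +1·2° lon, +0·1° lat → SW at lon 162°, lat -10°.
Subsquare w=22, o=14: +22·0.0833333° lon, +14·0.0416667° lat → SW at lon 163.833°, lat -9.41667°.
Cell spans 0.0833333° lon × 0.0416667° lat.
west 163.8333, east 163.9167.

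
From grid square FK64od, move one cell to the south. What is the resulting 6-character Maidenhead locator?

FK64oc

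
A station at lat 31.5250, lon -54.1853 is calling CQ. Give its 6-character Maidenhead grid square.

GM21vm

Shift to the Maidenhead origin (180°W, 90°S): lon 125.8147, lat 121.5250.
Field (20°×10°, letters A–R): lon ⌊125.8147/20⌋ = 6 → G; lat ⌊121.5250/10⌋ = 12 → M.
Square (2°×1°, digits 0–9): lon ⌊5.8147/2⌋ = 2; lat ⌊1.5250/1⌋ = 1.
Subsquare (5′×2.5′, letters a–x): lon ⌊1.8147/0.0833333⌋ = 21 → v; lat ⌊0.5250/0.0416667⌋ = 12 → m.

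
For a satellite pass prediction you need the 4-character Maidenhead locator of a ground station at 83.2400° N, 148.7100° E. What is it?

QR43

Shift to the Maidenhead origin (180°W, 90°S): lon 328.71, lat 173.24.
Field: lon ⌊328.71/20⌋ = 16 → Q; lat ⌊173.24/10⌋ = 17 → R.
Square: lon ⌊8.71/2⌋ = 4; lat ⌊3.24/1⌋ = 3.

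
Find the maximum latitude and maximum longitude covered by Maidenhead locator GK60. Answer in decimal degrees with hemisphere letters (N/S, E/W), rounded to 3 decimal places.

11.000° N, 46.000° W

Field G=6, K=10: +6·20° lon, +10·10° lat → SW at lon -60°, lat 10°.
Square 6, 0: +6·2° lon, +0·1° lat → SW at lon -48°, lat 10°.
Cell spans 2° lon × 1° lat. NE corner is SW corner plus one full cell.
latitude 11.000° N, longitude 46.000° W.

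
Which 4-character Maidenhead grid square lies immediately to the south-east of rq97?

AQ06

Longitude square 9; +1 → 10, wraps to 0, carry into field.
Longitude field R = 17; +1 → 18, wraps to 0 = A, wrapping around the antimeridian.
Latitude square 7; −1 → 6.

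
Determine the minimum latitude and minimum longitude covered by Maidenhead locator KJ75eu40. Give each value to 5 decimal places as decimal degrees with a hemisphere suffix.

Field K=10, J=9: +10·20° lon, +9·10° lat → SW at lon 20°, lat 0°.
Square 7, 5: +7·2° lon, +5·1° lat → SW at lon 34°, lat 5°.
Subsquare e=4, u=20: +4·0.0833333° lon, +20·0.0416667° lat → SW at lon 34.3333°, lat 5.83333°.
Extended square 4, 0: +4·0.00833333° lon, +0·0.00416667° lat → SW at lon 34.3667°, lat 5.83333°.
latitude 5.83333° N, longitude 34.36667° E.

5.83333° N, 34.36667° E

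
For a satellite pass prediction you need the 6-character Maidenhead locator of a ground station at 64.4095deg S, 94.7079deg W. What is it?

EC25po

Shift to the Maidenhead origin (180°W, 90°S): lon 85.2921, lat 25.5905.
Field (20°×10°, letters A–R): lon ⌊85.2921/20⌋ = 4 → E; lat ⌊25.5905/10⌋ = 2 → C.
Square (2°×1°, digits 0–9): lon ⌊5.2921/2⌋ = 2; lat ⌊5.5905/1⌋ = 5.
Subsquare (5′×2.5′, letters a–x): lon ⌊1.2921/0.0833333⌋ = 15 → p; lat ⌊0.5905/0.0416667⌋ = 14 → o.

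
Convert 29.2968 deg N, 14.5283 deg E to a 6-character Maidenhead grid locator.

JL79gh

Offset from 180°W / 90°S: lon 194.5283°, lat 119.2968°.
Field: lon ⌊194.5283/20⌋ = 9 → J; lat ⌊119.2968/10⌋ = 11 → L.
Square: lon ⌊14.5283/2⌋ = 7; lat ⌊9.2968/1⌋ = 9.
Subsquare: lon ⌊0.5283/0.0833333⌋ = 6 → g; lat ⌊0.2968/0.0416667⌋ = 7 → h.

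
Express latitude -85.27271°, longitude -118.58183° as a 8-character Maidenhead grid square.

DA04rr04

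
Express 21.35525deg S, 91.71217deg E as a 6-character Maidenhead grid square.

Offset from 180°W / 90°S: lon 271.7122°, lat 68.6448°.
Field (20°×10°, letters A–R): lon ⌊271.7122/20⌋ = 13 → N; lat ⌊68.6448/10⌋ = 6 → G.
Square (2°×1°, digits 0–9): lon ⌊11.7122/2⌋ = 5; lat ⌊8.6448/1⌋ = 8.
Subsquare (5′×2.5′, letters a–x): lon ⌊1.7122/0.0833333⌋ = 20 → u; lat ⌊0.6448/0.0416667⌋ = 15 → p.

NG58up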